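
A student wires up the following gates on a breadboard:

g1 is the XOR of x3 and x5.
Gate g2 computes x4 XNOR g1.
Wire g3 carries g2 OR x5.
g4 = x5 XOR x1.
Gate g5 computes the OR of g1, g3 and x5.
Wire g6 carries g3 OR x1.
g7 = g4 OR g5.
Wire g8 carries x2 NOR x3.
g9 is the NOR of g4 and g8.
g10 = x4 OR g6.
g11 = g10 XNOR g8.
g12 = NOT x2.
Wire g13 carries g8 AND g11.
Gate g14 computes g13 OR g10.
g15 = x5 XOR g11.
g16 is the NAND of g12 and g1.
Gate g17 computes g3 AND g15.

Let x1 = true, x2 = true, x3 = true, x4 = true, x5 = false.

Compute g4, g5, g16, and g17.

g4 = true; g5 = true; g16 = true; g17 = false

g1 = x3 XOR x5 = true XOR false = true
g2 = x4 XNOR g1 = true XNOR true = true
g3 = g2 OR x5 = true OR false = true
g4 = x5 XOR x1 = false XOR true = true
g5 = g1 OR g3 OR x5 = true OR true OR false = true
g6 = g3 OR x1 = true OR true = true
g8 = x2 NOR x3 = true NOR true = false
g10 = x4 OR g6 = true OR true = true
g11 = g10 XNOR g8 = true XNOR false = false
g12 = NOT x2 = NOT true = false
g15 = x5 XOR g11 = false XOR false = false
g16 = g12 NAND g1 = false NAND true = true
g17 = g3 AND g15 = true AND false = false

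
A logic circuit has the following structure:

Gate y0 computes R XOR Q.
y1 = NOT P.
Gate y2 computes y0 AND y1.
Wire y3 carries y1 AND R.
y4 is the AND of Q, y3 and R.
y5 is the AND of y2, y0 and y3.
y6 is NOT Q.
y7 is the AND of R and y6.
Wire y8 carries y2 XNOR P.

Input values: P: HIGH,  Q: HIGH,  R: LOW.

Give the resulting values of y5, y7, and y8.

y5 = LOW; y7 = LOW; y8 = LOW

y0 = R XOR Q = LOW XOR HIGH = HIGH
y1 = NOT P = NOT HIGH = LOW
y2 = y0 AND y1 = HIGH AND LOW = LOW
y3 = y1 AND R = LOW AND LOW = LOW
y5 = y2 AND y0 AND y3 = LOW AND HIGH AND LOW = LOW
y6 = NOT Q = NOT HIGH = LOW
y7 = R AND y6 = LOW AND LOW = LOW
y8 = y2 XNOR P = LOW XNOR HIGH = LOW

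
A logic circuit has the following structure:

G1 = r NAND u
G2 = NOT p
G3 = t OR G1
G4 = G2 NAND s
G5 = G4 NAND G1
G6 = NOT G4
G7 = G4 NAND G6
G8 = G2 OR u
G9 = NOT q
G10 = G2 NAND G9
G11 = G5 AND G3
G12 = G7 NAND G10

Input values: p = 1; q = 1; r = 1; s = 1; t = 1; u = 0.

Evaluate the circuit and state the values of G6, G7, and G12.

G2 = NOT p = NOT 1 = 0
G4 = G2 NAND s = 0 NAND 1 = 1
G6 = NOT G4 = NOT 1 = 0
G7 = G4 NAND G6 = 1 NAND 0 = 1
G9 = NOT q = NOT 1 = 0
G10 = G2 NAND G9 = 0 NAND 0 = 1
G12 = G7 NAND G10 = 1 NAND 1 = 0

G6 = 0; G7 = 1; G12 = 0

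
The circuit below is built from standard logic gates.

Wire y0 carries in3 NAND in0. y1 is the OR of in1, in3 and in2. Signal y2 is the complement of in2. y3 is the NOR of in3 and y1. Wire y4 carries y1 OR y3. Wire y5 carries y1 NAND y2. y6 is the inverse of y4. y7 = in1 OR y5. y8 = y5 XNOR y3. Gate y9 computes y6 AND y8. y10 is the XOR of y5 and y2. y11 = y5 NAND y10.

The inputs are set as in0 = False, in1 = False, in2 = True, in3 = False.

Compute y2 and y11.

y2 = False  y11 = False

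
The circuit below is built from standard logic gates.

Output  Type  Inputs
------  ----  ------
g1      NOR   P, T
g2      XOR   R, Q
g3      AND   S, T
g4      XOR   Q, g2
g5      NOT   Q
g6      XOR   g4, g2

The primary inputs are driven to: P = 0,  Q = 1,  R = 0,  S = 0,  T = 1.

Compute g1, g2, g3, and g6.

g1 = 0, g2 = 1, g3 = 0, g6 = 1

g1 = P NOR T = 0 NOR 1 = 0
g2 = R XOR Q = 0 XOR 1 = 1
g3 = S AND T = 0 AND 1 = 0
g4 = Q XOR g2 = 1 XOR 1 = 0
g6 = g4 XOR g2 = 0 XOR 1 = 1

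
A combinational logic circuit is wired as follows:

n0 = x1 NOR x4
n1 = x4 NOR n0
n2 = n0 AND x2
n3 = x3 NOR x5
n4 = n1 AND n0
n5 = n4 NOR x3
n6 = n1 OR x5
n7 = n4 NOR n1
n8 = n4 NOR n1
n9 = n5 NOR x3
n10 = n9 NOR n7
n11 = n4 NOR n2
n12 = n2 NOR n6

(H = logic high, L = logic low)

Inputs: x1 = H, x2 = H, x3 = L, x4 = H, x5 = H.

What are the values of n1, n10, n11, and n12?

n1 = L; n10 = L; n11 = H; n12 = L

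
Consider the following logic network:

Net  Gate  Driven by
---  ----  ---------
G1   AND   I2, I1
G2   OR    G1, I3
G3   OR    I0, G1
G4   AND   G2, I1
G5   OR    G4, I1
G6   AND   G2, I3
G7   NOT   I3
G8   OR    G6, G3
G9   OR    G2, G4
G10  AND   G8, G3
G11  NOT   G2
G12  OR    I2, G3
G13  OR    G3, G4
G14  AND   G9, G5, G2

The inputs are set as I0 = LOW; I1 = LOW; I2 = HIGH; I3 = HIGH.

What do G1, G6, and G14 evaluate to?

G1 = LOW, G6 = HIGH, G14 = LOW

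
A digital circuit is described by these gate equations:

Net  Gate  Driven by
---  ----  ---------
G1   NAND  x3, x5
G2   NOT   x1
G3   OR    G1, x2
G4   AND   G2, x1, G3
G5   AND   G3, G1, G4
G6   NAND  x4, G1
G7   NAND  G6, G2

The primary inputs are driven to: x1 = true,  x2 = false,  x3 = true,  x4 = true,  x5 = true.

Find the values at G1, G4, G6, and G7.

G1 = false  G4 = false  G6 = true  G7 = true

G1 = x3 NAND x5 = true NAND true = false
G2 = NOT x1 = NOT true = false
G3 = G1 OR x2 = false OR false = false
G4 = G2 AND x1 AND G3 = false AND true AND false = false
G6 = x4 NAND G1 = true NAND false = true
G7 = G6 NAND G2 = true NAND false = true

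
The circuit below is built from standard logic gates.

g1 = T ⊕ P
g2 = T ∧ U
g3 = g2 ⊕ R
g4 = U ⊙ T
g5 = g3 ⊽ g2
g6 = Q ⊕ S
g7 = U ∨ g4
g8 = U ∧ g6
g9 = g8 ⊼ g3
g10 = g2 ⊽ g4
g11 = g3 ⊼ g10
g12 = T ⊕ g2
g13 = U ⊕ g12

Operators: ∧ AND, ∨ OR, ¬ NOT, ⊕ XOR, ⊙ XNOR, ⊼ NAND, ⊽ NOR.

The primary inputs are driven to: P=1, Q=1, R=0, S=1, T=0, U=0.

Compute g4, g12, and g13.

g2 = T AND U = 0 AND 0 = 0
g4 = U XNOR T = 0 XNOR 0 = 1
g12 = T XOR g2 = 0 XOR 0 = 0
g13 = U XOR g12 = 0 XOR 0 = 0

g4 = 1, g12 = 0, g13 = 0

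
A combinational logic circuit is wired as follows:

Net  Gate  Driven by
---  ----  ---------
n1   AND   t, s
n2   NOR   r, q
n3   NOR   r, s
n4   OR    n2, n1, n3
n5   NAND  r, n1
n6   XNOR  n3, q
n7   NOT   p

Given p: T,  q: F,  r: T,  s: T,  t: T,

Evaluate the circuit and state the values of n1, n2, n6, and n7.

n1 = t AND s = T AND T = T
n2 = r NOR q = T NOR F = F
n3 = r NOR s = T NOR T = F
n6 = n3 XNOR q = F XNOR F = T
n7 = NOT p = NOT T = F

n1 = T  n2 = F  n6 = T  n7 = F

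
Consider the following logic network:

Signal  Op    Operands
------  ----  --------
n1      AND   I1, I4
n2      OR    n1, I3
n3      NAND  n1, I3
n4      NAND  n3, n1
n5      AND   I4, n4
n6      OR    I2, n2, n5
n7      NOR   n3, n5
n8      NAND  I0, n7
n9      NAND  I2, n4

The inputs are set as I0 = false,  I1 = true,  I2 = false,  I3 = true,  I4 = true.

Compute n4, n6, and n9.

n4 = true, n6 = true, n9 = true

n1 = I1 AND I4 = true AND true = true
n2 = n1 OR I3 = true OR true = true
n3 = n1 NAND I3 = true NAND true = false
n4 = n3 NAND n1 = false NAND true = true
n5 = I4 AND n4 = true AND true = true
n6 = I2 OR n2 OR n5 = false OR true OR true = true
n9 = I2 NAND n4 = false NAND true = true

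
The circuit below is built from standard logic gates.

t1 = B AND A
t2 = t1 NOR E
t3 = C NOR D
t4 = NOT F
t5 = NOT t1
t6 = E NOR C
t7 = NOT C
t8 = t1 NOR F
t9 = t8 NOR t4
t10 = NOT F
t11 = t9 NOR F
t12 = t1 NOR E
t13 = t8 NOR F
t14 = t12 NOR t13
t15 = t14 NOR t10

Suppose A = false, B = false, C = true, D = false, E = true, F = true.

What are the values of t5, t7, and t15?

t1 = B AND A = false AND false = false
t5 = NOT t1 = NOT false = true
t7 = NOT C = NOT true = false
t8 = t1 NOR F = false NOR true = false
t10 = NOT F = NOT true = false
t12 = t1 NOR E = false NOR true = false
t13 = t8 NOR F = false NOR true = false
t14 = t12 NOR t13 = false NOR false = true
t15 = t14 NOR t10 = true NOR false = false

t5 = true  t7 = false  t15 = false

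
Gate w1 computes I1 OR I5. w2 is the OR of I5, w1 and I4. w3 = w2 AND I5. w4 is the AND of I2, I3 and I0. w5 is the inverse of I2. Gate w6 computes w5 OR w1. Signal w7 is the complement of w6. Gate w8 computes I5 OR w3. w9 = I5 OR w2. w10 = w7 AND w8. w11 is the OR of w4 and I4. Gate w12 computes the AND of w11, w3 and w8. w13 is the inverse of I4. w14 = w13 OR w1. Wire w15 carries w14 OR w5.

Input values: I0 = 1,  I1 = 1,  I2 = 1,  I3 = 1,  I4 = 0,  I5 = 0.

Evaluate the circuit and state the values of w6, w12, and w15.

w1 = I1 OR I5 = 1 OR 0 = 1
w2 = I5 OR w1 OR I4 = 0 OR 1 OR 0 = 1
w3 = w2 AND I5 = 1 AND 0 = 0
w4 = I2 AND I3 AND I0 = 1 AND 1 AND 1 = 1
w5 = NOT I2 = NOT 1 = 0
w6 = w5 OR w1 = 0 OR 1 = 1
w8 = I5 OR w3 = 0 OR 0 = 0
w11 = w4 OR I4 = 1 OR 0 = 1
w12 = w11 AND w3 AND w8 = 1 AND 0 AND 0 = 0
w13 = NOT I4 = NOT 0 = 1
w14 = w13 OR w1 = 1 OR 1 = 1
w15 = w14 OR w5 = 1 OR 0 = 1

w6 = 1, w12 = 0, w15 = 1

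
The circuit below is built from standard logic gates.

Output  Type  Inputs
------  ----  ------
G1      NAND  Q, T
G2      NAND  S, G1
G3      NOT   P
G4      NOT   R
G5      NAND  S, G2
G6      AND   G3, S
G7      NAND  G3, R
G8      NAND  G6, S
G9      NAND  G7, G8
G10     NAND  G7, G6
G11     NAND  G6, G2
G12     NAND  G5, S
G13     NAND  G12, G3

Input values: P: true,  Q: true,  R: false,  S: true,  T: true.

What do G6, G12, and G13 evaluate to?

G6 = false, G12 = true, G13 = true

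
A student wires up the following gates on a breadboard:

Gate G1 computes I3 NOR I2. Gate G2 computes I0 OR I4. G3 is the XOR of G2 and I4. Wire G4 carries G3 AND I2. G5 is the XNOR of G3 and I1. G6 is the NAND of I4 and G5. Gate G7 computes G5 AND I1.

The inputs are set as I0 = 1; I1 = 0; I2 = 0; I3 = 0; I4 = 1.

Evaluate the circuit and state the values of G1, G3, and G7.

G1 = 1, G3 = 0, G7 = 0

G1 = I3 NOR I2 = 0 NOR 0 = 1
G2 = I0 OR I4 = 1 OR 1 = 1
G3 = G2 XOR I4 = 1 XOR 1 = 0
G5 = G3 XNOR I1 = 0 XNOR 0 = 1
G7 = G5 AND I1 = 1 AND 0 = 0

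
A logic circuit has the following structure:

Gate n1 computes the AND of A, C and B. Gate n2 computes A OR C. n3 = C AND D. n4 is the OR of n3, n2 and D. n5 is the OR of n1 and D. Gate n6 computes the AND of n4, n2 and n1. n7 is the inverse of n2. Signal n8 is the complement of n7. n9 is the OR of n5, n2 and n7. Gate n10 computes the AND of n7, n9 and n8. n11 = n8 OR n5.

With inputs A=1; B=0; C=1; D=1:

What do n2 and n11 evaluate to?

n1 = A AND C AND B = 1 AND 1 AND 0 = 0
n2 = A OR C = 1 OR 1 = 1
n5 = n1 OR D = 0 OR 1 = 1
n7 = NOT n2 = NOT 1 = 0
n8 = NOT n7 = NOT 0 = 1
n11 = n8 OR n5 = 1 OR 1 = 1

n2 = 1, n11 = 1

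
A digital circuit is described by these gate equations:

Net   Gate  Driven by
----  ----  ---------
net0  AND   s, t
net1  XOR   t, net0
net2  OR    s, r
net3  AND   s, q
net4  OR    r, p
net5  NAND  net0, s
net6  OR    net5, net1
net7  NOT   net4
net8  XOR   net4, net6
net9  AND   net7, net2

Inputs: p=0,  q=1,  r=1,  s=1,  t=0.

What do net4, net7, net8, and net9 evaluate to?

net4 = 1; net7 = 0; net8 = 0; net9 = 0

net0 = s AND t = 1 AND 0 = 0
net1 = t XOR net0 = 0 XOR 0 = 0
net2 = s OR r = 1 OR 1 = 1
net4 = r OR p = 1 OR 0 = 1
net5 = net0 NAND s = 0 NAND 1 = 1
net6 = net5 OR net1 = 1 OR 0 = 1
net7 = NOT net4 = NOT 1 = 0
net8 = net4 XOR net6 = 1 XOR 1 = 0
net9 = net7 AND net2 = 0 AND 1 = 0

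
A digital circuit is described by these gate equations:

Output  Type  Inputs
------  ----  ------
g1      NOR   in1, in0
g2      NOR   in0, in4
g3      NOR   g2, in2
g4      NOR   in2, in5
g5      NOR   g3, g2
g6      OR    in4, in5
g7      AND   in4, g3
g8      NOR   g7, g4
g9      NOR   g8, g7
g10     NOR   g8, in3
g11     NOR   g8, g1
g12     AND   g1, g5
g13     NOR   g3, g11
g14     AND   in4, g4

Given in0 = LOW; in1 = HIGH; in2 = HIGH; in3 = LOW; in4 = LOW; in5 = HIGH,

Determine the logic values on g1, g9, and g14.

g1 = LOW  g9 = LOW  g14 = LOW

g1 = in1 NOR in0 = HIGH NOR LOW = LOW
g2 = in0 NOR in4 = LOW NOR LOW = HIGH
g3 = g2 NOR in2 = HIGH NOR HIGH = LOW
g4 = in2 NOR in5 = HIGH NOR HIGH = LOW
g7 = in4 AND g3 = LOW AND LOW = LOW
g8 = g7 NOR g4 = LOW NOR LOW = HIGH
g9 = g8 NOR g7 = HIGH NOR LOW = LOW
g14 = in4 AND g4 = LOW AND LOW = LOW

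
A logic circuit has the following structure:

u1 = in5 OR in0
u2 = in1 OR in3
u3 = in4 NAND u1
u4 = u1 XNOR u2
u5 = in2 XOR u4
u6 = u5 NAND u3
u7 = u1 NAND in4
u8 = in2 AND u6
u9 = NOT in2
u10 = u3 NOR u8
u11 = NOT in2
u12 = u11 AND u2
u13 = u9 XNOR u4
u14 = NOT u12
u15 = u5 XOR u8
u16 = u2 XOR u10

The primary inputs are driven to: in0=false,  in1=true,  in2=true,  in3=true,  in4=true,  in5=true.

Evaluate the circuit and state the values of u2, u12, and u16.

u1 = in5 OR in0 = true OR false = true
u2 = in1 OR in3 = true OR true = true
u3 = in4 NAND u1 = true NAND true = false
u4 = u1 XNOR u2 = true XNOR true = true
u5 = in2 XOR u4 = true XOR true = false
u6 = u5 NAND u3 = false NAND false = true
u8 = in2 AND u6 = true AND true = true
u10 = u3 NOR u8 = false NOR true = false
u11 = NOT in2 = NOT true = false
u12 = u11 AND u2 = false AND true = false
u16 = u2 XOR u10 = true XOR false = true

u2 = true  u12 = false  u16 = true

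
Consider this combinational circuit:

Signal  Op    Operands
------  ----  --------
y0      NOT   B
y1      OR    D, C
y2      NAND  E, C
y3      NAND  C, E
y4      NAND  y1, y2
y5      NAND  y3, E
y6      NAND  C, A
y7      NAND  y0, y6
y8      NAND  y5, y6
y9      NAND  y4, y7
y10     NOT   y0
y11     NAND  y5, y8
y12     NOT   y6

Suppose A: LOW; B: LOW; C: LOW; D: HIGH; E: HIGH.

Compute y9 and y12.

y0 = NOT B = NOT LOW = HIGH
y1 = D OR C = HIGH OR LOW = HIGH
y2 = E NAND C = HIGH NAND LOW = HIGH
y4 = y1 NAND y2 = HIGH NAND HIGH = LOW
y6 = C NAND A = LOW NAND LOW = HIGH
y7 = y0 NAND y6 = HIGH NAND HIGH = LOW
y9 = y4 NAND y7 = LOW NAND LOW = HIGH
y12 = NOT y6 = NOT HIGH = LOW

y9 = HIGH  y12 = LOW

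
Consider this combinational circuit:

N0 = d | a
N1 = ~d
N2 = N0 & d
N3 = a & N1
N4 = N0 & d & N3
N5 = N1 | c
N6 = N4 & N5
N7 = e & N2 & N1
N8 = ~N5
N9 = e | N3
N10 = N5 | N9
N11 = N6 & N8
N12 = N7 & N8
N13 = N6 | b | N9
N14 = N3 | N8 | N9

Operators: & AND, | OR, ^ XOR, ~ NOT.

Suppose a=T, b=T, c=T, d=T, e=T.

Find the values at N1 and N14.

N1 = F, N14 = T

N1 = NOT d = NOT T = F
N3 = a AND N1 = T AND F = F
N5 = N1 OR c = F OR T = T
N8 = NOT N5 = NOT T = F
N9 = e OR N3 = T OR F = T
N14 = N3 OR N8 OR N9 = F OR F OR T = T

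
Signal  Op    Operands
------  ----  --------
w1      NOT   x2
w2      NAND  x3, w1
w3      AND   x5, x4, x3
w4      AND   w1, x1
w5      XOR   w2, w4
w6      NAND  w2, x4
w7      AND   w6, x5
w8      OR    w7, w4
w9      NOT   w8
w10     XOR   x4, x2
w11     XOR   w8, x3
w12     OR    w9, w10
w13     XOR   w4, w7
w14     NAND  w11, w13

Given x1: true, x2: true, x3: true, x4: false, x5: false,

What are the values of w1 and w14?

w1 = false, w14 = true

w1 = NOT x2 = NOT true = false
w2 = x3 NAND w1 = true NAND false = true
w4 = w1 AND x1 = false AND true = false
w6 = w2 NAND x4 = true NAND false = true
w7 = w6 AND x5 = true AND false = false
w8 = w7 OR w4 = false OR false = false
w11 = w8 XOR x3 = false XOR true = true
w13 = w4 XOR w7 = false XOR false = false
w14 = w11 NAND w13 = true NAND false = true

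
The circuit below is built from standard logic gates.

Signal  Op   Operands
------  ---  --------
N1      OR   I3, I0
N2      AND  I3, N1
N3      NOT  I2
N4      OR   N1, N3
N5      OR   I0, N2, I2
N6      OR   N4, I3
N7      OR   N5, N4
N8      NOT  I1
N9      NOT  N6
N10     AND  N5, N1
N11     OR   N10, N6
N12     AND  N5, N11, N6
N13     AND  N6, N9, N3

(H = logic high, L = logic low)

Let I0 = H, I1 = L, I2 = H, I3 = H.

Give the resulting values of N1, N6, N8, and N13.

N1 = I3 OR I0 = H OR H = H
N3 = NOT I2 = NOT H = L
N4 = N1 OR N3 = H OR L = H
N6 = N4 OR I3 = H OR H = H
N8 = NOT I1 = NOT L = H
N9 = NOT N6 = NOT H = L
N13 = N6 AND N9 AND N3 = H AND L AND L = L

N1 = H, N6 = H, N8 = H, N13 = L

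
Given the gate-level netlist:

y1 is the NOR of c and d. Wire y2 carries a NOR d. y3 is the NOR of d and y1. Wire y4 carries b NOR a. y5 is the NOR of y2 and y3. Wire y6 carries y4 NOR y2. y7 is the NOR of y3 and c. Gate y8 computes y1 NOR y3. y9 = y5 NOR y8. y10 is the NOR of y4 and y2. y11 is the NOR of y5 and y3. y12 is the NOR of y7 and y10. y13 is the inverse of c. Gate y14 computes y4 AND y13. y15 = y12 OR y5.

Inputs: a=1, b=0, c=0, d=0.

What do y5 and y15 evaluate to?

y5 = 1, y15 = 1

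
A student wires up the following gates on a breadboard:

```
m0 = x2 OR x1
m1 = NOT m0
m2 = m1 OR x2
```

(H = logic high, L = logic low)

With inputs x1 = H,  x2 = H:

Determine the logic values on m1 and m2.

m0 = x2 OR x1 = H OR H = H
m1 = NOT m0 = NOT H = L
m2 = m1 OR x2 = L OR H = H

m1 = L; m2 = H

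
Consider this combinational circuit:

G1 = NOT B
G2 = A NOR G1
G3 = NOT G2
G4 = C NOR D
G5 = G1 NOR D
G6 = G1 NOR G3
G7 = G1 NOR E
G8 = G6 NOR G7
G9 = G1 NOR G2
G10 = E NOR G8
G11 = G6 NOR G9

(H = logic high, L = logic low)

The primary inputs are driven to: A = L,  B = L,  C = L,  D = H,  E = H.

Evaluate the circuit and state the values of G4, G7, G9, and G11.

G4 = L, G7 = L, G9 = L, G11 = H

G1 = NOT B = NOT L = H
G2 = A NOR G1 = L NOR H = L
G3 = NOT G2 = NOT L = H
G4 = C NOR D = L NOR H = L
G6 = G1 NOR G3 = H NOR H = L
G7 = G1 NOR E = H NOR H = L
G9 = G1 NOR G2 = H NOR L = L
G11 = G6 NOR G9 = L NOR L = H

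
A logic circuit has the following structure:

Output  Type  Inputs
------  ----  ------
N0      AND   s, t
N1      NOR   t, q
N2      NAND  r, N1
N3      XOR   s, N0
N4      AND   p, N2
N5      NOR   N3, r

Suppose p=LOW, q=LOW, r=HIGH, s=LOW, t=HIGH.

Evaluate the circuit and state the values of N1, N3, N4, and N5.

N0 = s AND t = LOW AND HIGH = LOW
N1 = t NOR q = HIGH NOR LOW = LOW
N2 = r NAND N1 = HIGH NAND LOW = HIGH
N3 = s XOR N0 = LOW XOR LOW = LOW
N4 = p AND N2 = LOW AND HIGH = LOW
N5 = N3 NOR r = LOW NOR HIGH = LOW

N1 = LOW, N3 = LOW, N4 = LOW, N5 = LOW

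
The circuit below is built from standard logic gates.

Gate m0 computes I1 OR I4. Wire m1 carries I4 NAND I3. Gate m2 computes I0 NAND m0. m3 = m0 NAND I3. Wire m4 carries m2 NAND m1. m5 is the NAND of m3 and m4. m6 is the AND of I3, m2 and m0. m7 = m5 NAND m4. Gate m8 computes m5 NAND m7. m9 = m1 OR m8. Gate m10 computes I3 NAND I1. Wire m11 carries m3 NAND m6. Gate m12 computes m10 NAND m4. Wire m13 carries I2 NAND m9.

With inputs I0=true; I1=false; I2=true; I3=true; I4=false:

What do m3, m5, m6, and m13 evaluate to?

m3 = true; m5 = true; m6 = false; m13 = false

m0 = I1 OR I4 = false OR false = false
m1 = I4 NAND I3 = false NAND true = true
m2 = I0 NAND m0 = true NAND false = true
m3 = m0 NAND I3 = false NAND true = true
m4 = m2 NAND m1 = true NAND true = false
m5 = m3 NAND m4 = true NAND false = true
m6 = I3 AND m2 AND m0 = true AND true AND false = false
m7 = m5 NAND m4 = true NAND false = true
m8 = m5 NAND m7 = true NAND true = false
m9 = m1 OR m8 = true OR false = true
m13 = I2 NAND m9 = true NAND true = false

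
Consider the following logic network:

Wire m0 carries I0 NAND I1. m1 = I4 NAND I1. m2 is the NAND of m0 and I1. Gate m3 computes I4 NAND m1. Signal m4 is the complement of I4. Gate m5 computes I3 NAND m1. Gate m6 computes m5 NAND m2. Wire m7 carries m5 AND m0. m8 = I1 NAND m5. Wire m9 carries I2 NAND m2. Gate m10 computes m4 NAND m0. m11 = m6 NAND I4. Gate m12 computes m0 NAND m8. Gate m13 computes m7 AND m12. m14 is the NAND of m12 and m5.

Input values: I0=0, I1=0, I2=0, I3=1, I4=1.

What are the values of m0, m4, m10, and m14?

m0 = I0 NAND I1 = 0 NAND 0 = 1
m1 = I4 NAND I1 = 1 NAND 0 = 1
m4 = NOT I4 = NOT 1 = 0
m5 = I3 NAND m1 = 1 NAND 1 = 0
m8 = I1 NAND m5 = 0 NAND 0 = 1
m10 = m4 NAND m0 = 0 NAND 1 = 1
m12 = m0 NAND m8 = 1 NAND 1 = 0
m14 = m12 NAND m5 = 0 NAND 0 = 1

m0 = 1  m4 = 0  m10 = 1  m14 = 1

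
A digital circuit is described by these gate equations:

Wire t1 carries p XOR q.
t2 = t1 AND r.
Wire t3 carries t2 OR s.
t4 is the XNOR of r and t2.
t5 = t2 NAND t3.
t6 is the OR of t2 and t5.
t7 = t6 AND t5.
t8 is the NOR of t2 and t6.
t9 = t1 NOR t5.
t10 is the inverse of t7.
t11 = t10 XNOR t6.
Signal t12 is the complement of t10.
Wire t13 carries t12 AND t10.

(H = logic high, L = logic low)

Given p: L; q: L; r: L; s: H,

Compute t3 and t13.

t3 = H, t13 = L

t1 = p XOR q = L XOR L = L
t2 = t1 AND r = L AND L = L
t3 = t2 OR s = L OR H = H
t5 = t2 NAND t3 = L NAND H = H
t6 = t2 OR t5 = L OR H = H
t7 = t6 AND t5 = H AND H = H
t10 = NOT t7 = NOT H = L
t12 = NOT t10 = NOT L = H
t13 = t12 AND t10 = H AND L = L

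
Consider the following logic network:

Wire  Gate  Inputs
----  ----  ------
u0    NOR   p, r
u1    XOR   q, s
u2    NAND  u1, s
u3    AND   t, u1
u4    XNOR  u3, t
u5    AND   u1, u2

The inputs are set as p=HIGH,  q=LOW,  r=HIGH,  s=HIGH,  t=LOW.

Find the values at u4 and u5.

u4 = HIGH  u5 = LOW

u1 = q XOR s = LOW XOR HIGH = HIGH
u2 = u1 NAND s = HIGH NAND HIGH = LOW
u3 = t AND u1 = LOW AND HIGH = LOW
u4 = u3 XNOR t = LOW XNOR LOW = HIGH
u5 = u1 AND u2 = HIGH AND LOW = LOW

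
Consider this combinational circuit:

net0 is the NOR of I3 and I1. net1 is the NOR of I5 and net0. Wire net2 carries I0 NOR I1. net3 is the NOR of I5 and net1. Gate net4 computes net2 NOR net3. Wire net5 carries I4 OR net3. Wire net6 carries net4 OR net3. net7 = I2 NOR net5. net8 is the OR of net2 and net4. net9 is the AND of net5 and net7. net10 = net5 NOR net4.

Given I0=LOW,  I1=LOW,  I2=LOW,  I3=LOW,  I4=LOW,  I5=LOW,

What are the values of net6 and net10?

net6 = HIGH, net10 = LOW

net0 = I3 NOR I1 = LOW NOR LOW = HIGH
net1 = I5 NOR net0 = LOW NOR HIGH = LOW
net2 = I0 NOR I1 = LOW NOR LOW = HIGH
net3 = I5 NOR net1 = LOW NOR LOW = HIGH
net4 = net2 NOR net3 = HIGH NOR HIGH = LOW
net5 = I4 OR net3 = LOW OR HIGH = HIGH
net6 = net4 OR net3 = LOW OR HIGH = HIGH
net10 = net5 NOR net4 = HIGH NOR LOW = LOW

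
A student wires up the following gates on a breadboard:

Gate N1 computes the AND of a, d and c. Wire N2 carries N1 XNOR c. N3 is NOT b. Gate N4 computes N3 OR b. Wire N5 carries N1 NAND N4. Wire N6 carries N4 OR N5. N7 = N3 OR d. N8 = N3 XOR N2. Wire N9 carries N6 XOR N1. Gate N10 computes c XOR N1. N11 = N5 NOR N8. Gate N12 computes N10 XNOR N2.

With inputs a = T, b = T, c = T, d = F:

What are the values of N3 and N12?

N1 = a AND d AND c = T AND F AND T = F
N2 = N1 XNOR c = F XNOR T = F
N3 = NOT b = NOT T = F
N10 = c XOR N1 = T XOR F = T
N12 = N10 XNOR N2 = T XNOR F = F

N3 = F; N12 = F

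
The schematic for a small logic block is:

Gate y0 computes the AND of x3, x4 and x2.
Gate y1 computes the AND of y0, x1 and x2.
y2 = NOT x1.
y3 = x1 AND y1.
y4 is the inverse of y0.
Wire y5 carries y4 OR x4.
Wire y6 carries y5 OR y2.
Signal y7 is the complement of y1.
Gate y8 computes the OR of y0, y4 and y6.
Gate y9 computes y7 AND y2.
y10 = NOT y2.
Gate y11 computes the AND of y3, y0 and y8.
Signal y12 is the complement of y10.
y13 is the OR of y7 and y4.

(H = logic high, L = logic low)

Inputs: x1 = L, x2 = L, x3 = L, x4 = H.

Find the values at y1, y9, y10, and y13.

y1 = L, y9 = H, y10 = L, y13 = H

y0 = x3 AND x4 AND x2 = L AND H AND L = L
y1 = y0 AND x1 AND x2 = L AND L AND L = L
y2 = NOT x1 = NOT L = H
y4 = NOT y0 = NOT L = H
y7 = NOT y1 = NOT L = H
y9 = y7 AND y2 = H AND H = H
y10 = NOT y2 = NOT H = L
y13 = y7 OR y4 = H OR H = H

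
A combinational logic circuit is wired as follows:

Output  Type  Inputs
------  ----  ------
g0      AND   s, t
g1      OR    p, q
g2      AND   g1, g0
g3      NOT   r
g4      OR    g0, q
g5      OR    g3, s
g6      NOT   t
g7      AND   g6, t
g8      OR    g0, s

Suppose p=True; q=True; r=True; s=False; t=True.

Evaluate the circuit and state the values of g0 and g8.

g0 = s AND t = False AND True = False
g8 = g0 OR s = False OR False = False

g0 = False  g8 = False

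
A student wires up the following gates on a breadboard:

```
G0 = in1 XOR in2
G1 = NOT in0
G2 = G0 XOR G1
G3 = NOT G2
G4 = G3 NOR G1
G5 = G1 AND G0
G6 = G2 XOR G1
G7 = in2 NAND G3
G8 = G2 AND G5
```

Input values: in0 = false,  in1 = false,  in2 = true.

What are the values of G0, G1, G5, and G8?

G0 = in1 XOR in2 = false XOR true = true
G1 = NOT in0 = NOT false = true
G2 = G0 XOR G1 = true XOR true = false
G5 = G1 AND G0 = true AND true = true
G8 = G2 AND G5 = false AND true = false

G0 = true, G1 = true, G5 = true, G8 = false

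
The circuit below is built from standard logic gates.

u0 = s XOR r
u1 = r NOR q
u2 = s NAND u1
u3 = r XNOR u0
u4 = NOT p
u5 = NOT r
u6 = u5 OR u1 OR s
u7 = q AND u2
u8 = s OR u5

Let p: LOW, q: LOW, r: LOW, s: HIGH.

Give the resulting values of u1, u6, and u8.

u1 = HIGH, u6 = HIGH, u8 = HIGH

u1 = r NOR q = LOW NOR LOW = HIGH
u5 = NOT r = NOT LOW = HIGH
u6 = u5 OR u1 OR s = HIGH OR HIGH OR HIGH = HIGH
u8 = s OR u5 = HIGH OR HIGH = HIGH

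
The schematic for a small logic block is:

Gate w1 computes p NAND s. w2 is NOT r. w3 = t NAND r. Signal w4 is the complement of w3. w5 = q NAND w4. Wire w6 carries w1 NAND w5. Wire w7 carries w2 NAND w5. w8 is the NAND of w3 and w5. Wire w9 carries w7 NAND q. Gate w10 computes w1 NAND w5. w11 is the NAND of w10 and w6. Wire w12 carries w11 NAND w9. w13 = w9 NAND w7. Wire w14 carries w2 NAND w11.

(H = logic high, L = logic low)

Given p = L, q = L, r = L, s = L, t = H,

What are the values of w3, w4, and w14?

w3 = H, w4 = L, w14 = L

w1 = p NAND s = L NAND L = H
w2 = NOT r = NOT L = H
w3 = t NAND r = H NAND L = H
w4 = NOT w3 = NOT H = L
w5 = q NAND w4 = L NAND L = H
w6 = w1 NAND w5 = H NAND H = L
w10 = w1 NAND w5 = H NAND H = L
w11 = w10 NAND w6 = L NAND L = H
w14 = w2 NAND w11 = H NAND H = L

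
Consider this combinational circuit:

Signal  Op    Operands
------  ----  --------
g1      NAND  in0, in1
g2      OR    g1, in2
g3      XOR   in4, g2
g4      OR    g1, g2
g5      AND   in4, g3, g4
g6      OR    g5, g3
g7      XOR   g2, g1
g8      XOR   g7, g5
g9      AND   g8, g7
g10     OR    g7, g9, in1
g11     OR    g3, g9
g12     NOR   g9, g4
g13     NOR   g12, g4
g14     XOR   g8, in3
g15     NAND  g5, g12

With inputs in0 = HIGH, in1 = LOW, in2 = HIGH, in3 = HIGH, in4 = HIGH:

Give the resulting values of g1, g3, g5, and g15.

g1 = HIGH  g3 = LOW  g5 = LOW  g15 = HIGH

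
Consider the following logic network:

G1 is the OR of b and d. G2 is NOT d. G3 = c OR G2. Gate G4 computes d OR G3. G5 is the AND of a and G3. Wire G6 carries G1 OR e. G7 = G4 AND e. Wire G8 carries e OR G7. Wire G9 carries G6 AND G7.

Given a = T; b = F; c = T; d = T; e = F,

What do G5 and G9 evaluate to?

G5 = T; G9 = F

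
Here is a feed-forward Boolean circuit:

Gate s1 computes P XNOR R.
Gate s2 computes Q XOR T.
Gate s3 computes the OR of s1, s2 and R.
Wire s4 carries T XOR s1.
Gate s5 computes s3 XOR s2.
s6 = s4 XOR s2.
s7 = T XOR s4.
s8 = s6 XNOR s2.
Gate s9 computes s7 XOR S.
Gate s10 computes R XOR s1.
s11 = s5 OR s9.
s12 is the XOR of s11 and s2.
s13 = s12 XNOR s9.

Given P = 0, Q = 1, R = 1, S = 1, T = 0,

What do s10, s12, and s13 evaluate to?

s10 = 1, s12 = 0, s13 = 0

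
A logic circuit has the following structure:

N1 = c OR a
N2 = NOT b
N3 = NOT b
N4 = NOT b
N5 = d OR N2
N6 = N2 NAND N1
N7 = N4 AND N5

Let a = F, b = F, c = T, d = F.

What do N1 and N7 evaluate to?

N1 = T, N7 = T

N1 = c OR a = T OR F = T
N2 = NOT b = NOT F = T
N4 = NOT b = NOT F = T
N5 = d OR N2 = F OR T = T
N7 = N4 AND N5 = T AND T = T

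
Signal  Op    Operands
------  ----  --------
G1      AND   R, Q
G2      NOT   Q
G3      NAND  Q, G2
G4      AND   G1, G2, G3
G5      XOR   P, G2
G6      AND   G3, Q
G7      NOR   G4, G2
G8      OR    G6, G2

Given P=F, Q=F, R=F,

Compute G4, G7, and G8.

G1 = R AND Q = F AND F = F
G2 = NOT Q = NOT F = T
G3 = Q NAND G2 = F NAND T = T
G4 = G1 AND G2 AND G3 = F AND T AND T = F
G6 = G3 AND Q = T AND F = F
G7 = G4 NOR G2 = F NOR T = F
G8 = G6 OR G2 = F OR T = T

G4 = F; G7 = F; G8 = T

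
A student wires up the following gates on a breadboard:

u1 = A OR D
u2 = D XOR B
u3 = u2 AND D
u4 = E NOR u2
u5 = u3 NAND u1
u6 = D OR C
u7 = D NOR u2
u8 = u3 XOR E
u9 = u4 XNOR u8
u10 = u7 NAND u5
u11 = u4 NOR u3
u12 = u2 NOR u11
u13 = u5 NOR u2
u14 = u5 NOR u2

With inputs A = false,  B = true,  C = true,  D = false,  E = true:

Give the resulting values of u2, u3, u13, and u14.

u1 = A OR D = false OR false = false
u2 = D XOR B = false XOR true = true
u3 = u2 AND D = true AND false = false
u5 = u3 NAND u1 = false NAND false = true
u13 = u5 NOR u2 = true NOR true = false
u14 = u5 NOR u2 = true NOR true = false

u2 = true; u3 = false; u13 = false; u14 = false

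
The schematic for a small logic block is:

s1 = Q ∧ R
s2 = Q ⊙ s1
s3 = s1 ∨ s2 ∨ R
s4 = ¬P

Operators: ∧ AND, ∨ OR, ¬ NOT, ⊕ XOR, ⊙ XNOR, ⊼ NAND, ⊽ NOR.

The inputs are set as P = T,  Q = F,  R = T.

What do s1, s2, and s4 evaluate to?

s1 = F  s2 = T  s4 = F

s1 = Q AND R = F AND T = F
s2 = Q XNOR s1 = F XNOR F = T
s4 = NOT P = NOT T = F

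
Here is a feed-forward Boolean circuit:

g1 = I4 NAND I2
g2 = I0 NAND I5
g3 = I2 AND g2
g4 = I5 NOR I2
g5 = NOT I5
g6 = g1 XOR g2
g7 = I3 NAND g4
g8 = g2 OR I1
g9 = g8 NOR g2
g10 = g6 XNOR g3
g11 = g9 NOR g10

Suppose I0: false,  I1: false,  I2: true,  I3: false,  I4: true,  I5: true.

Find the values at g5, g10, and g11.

g1 = I4 NAND I2 = true NAND true = false
g2 = I0 NAND I5 = false NAND true = true
g3 = I2 AND g2 = true AND true = true
g5 = NOT I5 = NOT true = false
g6 = g1 XOR g2 = false XOR true = true
g8 = g2 OR I1 = true OR false = true
g9 = g8 NOR g2 = true NOR true = false
g10 = g6 XNOR g3 = true XNOR true = true
g11 = g9 NOR g10 = false NOR true = false

g5 = false, g10 = true, g11 = false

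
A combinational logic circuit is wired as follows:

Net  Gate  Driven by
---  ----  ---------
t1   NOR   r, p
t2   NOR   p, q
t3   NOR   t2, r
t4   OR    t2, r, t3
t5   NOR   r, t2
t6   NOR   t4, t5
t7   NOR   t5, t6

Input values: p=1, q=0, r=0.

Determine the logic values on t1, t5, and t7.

t1 = r NOR p = 0 NOR 1 = 0
t2 = p NOR q = 1 NOR 0 = 0
t3 = t2 NOR r = 0 NOR 0 = 1
t4 = t2 OR r OR t3 = 0 OR 0 OR 1 = 1
t5 = r NOR t2 = 0 NOR 0 = 1
t6 = t4 NOR t5 = 1 NOR 1 = 0
t7 = t5 NOR t6 = 1 NOR 0 = 0

t1 = 0; t5 = 1; t7 = 0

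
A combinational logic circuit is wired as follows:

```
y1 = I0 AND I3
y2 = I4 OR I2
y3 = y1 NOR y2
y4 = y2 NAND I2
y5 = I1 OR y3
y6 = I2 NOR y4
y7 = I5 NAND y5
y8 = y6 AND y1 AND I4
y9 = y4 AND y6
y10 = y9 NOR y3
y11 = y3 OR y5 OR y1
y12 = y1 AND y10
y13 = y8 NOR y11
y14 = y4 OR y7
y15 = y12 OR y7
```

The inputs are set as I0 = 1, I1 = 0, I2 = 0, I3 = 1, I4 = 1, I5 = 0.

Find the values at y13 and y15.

y13 = 0, y15 = 1

y1 = I0 AND I3 = 1 AND 1 = 1
y2 = I4 OR I2 = 1 OR 0 = 1
y3 = y1 NOR y2 = 1 NOR 1 = 0
y4 = y2 NAND I2 = 1 NAND 0 = 1
y5 = I1 OR y3 = 0 OR 0 = 0
y6 = I2 NOR y4 = 0 NOR 1 = 0
y7 = I5 NAND y5 = 0 NAND 0 = 1
y8 = y6 AND y1 AND I4 = 0 AND 1 AND 1 = 0
y9 = y4 AND y6 = 1 AND 0 = 0
y10 = y9 NOR y3 = 0 NOR 0 = 1
y11 = y3 OR y5 OR y1 = 0 OR 0 OR 1 = 1
y12 = y1 AND y10 = 1 AND 1 = 1
y13 = y8 NOR y11 = 0 NOR 1 = 0
y15 = y12 OR y7 = 1 OR 1 = 1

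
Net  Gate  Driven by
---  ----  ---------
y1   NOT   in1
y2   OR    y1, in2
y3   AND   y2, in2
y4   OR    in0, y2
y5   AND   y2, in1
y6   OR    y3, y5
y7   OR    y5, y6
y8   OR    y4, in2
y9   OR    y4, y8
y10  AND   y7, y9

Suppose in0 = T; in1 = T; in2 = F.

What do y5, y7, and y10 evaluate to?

y5 = F, y7 = F, y10 = F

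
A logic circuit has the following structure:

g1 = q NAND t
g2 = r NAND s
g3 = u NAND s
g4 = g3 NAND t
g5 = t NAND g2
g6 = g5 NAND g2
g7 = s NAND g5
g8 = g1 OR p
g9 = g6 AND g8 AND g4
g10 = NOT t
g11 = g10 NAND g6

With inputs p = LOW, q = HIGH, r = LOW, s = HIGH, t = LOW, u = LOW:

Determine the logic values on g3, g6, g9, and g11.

g1 = q NAND t = HIGH NAND LOW = HIGH
g2 = r NAND s = LOW NAND HIGH = HIGH
g3 = u NAND s = LOW NAND HIGH = HIGH
g4 = g3 NAND t = HIGH NAND LOW = HIGH
g5 = t NAND g2 = LOW NAND HIGH = HIGH
g6 = g5 NAND g2 = HIGH NAND HIGH = LOW
g8 = g1 OR p = HIGH OR LOW = HIGH
g9 = g6 AND g8 AND g4 = LOW AND HIGH AND HIGH = LOW
g10 = NOT t = NOT LOW = HIGH
g11 = g10 NAND g6 = HIGH NAND LOW = HIGH

g3 = HIGH  g6 = LOW  g9 = LOW  g11 = HIGH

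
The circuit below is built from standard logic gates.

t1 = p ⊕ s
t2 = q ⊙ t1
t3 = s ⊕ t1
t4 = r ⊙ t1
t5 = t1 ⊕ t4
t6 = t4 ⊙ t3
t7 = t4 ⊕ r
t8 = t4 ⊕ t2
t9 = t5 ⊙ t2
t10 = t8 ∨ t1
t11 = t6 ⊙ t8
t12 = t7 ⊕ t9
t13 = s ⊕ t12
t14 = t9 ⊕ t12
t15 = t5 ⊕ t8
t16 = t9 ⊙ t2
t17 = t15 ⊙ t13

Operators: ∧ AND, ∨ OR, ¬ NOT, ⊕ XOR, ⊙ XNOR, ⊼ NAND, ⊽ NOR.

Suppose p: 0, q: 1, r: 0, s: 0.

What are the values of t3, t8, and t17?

t3 = 0; t8 = 1; t17 = 0

t1 = p XOR s = 0 XOR 0 = 0
t2 = q XNOR t1 = 1 XNOR 0 = 0
t3 = s XOR t1 = 0 XOR 0 = 0
t4 = r XNOR t1 = 0 XNOR 0 = 1
t5 = t1 XOR t4 = 0 XOR 1 = 1
t7 = t4 XOR r = 1 XOR 0 = 1
t8 = t4 XOR t2 = 1 XOR 0 = 1
t9 = t5 XNOR t2 = 1 XNOR 0 = 0
t12 = t7 XOR t9 = 1 XOR 0 = 1
t13 = s XOR t12 = 0 XOR 1 = 1
t15 = t5 XOR t8 = 1 XOR 1 = 0
t17 = t15 XNOR t13 = 0 XNOR 1 = 0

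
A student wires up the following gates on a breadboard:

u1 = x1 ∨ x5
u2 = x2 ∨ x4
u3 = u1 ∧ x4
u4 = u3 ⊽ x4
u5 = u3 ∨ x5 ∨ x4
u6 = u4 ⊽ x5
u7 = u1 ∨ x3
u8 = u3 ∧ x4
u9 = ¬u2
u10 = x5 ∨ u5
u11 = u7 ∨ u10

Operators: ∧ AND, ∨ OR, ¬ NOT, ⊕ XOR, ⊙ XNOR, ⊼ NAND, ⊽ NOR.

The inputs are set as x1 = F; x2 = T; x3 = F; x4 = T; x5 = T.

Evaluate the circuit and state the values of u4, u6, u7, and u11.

u1 = x1 OR x5 = F OR T = T
u3 = u1 AND x4 = T AND T = T
u4 = u3 NOR x4 = T NOR T = F
u5 = u3 OR x5 OR x4 = T OR T OR T = T
u6 = u4 NOR x5 = F NOR T = F
u7 = u1 OR x3 = T OR F = T
u10 = x5 OR u5 = T OR T = T
u11 = u7 OR u10 = T OR T = T

u4 = F, u6 = F, u7 = T, u11 = T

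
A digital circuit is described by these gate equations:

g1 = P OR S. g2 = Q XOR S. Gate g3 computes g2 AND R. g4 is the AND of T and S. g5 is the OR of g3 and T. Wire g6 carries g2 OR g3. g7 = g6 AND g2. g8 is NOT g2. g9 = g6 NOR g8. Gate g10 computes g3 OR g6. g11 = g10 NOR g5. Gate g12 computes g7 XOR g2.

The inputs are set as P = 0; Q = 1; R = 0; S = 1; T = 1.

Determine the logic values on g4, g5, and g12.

g4 = 1, g5 = 1, g12 = 0

g2 = Q XOR S = 1 XOR 1 = 0
g3 = g2 AND R = 0 AND 0 = 0
g4 = T AND S = 1 AND 1 = 1
g5 = g3 OR T = 0 OR 1 = 1
g6 = g2 OR g3 = 0 OR 0 = 0
g7 = g6 AND g2 = 0 AND 0 = 0
g12 = g7 XOR g2 = 0 XOR 0 = 0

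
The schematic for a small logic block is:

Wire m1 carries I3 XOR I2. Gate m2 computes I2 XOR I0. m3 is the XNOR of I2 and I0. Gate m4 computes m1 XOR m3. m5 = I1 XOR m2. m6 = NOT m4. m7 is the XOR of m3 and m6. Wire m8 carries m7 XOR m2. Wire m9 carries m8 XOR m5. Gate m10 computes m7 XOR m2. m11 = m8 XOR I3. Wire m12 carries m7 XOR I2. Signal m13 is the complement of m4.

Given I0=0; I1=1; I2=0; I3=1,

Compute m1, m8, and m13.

m1 = I3 XOR I2 = 1 XOR 0 = 1
m2 = I2 XOR I0 = 0 XOR 0 = 0
m3 = I2 XNOR I0 = 0 XNOR 0 = 1
m4 = m1 XOR m3 = 1 XOR 1 = 0
m6 = NOT m4 = NOT 0 = 1
m7 = m3 XOR m6 = 1 XOR 1 = 0
m8 = m7 XOR m2 = 0 XOR 0 = 0
m13 = NOT m4 = NOT 0 = 1

m1 = 1, m8 = 0, m13 = 1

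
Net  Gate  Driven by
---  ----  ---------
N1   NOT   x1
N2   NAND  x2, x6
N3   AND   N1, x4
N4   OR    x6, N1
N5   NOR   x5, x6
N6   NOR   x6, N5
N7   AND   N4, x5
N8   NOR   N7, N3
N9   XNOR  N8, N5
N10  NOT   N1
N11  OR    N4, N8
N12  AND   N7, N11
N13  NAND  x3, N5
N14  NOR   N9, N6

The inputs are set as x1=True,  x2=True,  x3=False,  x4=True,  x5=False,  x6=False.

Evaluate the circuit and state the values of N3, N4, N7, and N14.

N1 = NOT x1 = NOT True = False
N3 = N1 AND x4 = False AND True = False
N4 = x6 OR N1 = False OR False = False
N5 = x5 NOR x6 = False NOR False = True
N6 = x6 NOR N5 = False NOR True = False
N7 = N4 AND x5 = False AND False = False
N8 = N7 NOR N3 = False NOR False = True
N9 = N8 XNOR N5 = True XNOR True = True
N14 = N9 NOR N6 = True NOR False = False

N3 = False, N4 = False, N7 = False, N14 = False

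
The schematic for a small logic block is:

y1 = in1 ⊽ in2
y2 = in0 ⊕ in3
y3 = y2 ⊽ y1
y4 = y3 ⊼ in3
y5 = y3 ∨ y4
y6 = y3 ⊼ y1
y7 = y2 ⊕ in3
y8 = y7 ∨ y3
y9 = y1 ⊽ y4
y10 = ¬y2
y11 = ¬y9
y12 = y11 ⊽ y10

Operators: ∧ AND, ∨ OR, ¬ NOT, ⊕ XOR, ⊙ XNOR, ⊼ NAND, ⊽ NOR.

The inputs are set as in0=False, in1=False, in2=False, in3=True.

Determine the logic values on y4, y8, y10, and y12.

y4 = True; y8 = False; y10 = False; y12 = False

y1 = in1 NOR in2 = False NOR False = True
y2 = in0 XOR in3 = False XOR True = True
y3 = y2 NOR y1 = True NOR True = False
y4 = y3 NAND in3 = False NAND True = True
y7 = y2 XOR in3 = True XOR True = False
y8 = y7 OR y3 = False OR False = False
y9 = y1 NOR y4 = True NOR True = False
y10 = NOT y2 = NOT True = False
y11 = NOT y9 = NOT False = True
y12 = y11 NOR y10 = True NOR False = False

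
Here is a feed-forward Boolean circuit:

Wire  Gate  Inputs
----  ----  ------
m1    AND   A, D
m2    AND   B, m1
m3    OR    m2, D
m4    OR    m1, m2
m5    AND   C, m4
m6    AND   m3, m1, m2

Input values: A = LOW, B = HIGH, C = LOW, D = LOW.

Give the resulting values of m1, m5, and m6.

m1 = LOW, m5 = LOW, m6 = LOW

m1 = A AND D = LOW AND LOW = LOW
m2 = B AND m1 = HIGH AND LOW = LOW
m3 = m2 OR D = LOW OR LOW = LOW
m4 = m1 OR m2 = LOW OR LOW = LOW
m5 = C AND m4 = LOW AND LOW = LOW
m6 = m3 AND m1 AND m2 = LOW AND LOW AND LOW = LOW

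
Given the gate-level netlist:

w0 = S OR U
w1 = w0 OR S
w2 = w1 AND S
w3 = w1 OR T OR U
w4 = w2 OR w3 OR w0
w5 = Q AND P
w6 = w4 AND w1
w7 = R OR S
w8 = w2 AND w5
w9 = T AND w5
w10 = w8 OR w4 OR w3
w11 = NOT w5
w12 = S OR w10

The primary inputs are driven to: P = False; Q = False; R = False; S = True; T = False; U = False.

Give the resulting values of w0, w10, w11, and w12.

w0 = S OR U = True OR False = True
w1 = w0 OR S = True OR True = True
w2 = w1 AND S = True AND True = True
w3 = w1 OR T OR U = True OR False OR False = True
w4 = w2 OR w3 OR w0 = True OR True OR True = True
w5 = Q AND P = False AND False = False
w8 = w2 AND w5 = True AND False = False
w10 = w8 OR w4 OR w3 = False OR True OR True = True
w11 = NOT w5 = NOT False = True
w12 = S OR w10 = True OR True = True

w0 = True, w10 = True, w11 = True, w12 = True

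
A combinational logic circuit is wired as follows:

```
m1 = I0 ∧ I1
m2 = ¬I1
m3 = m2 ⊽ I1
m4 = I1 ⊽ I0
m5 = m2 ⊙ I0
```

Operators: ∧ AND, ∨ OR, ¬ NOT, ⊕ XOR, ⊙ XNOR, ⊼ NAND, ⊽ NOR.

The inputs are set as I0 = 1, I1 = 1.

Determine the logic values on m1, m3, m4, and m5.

m1 = 1, m3 = 0, m4 = 0, m5 = 0

m1 = I0 AND I1 = 1 AND 1 = 1
m2 = NOT I1 = NOT 1 = 0
m3 = m2 NOR I1 = 0 NOR 1 = 0
m4 = I1 NOR I0 = 1 NOR 1 = 0
m5 = m2 XNOR I0 = 0 XNOR 1 = 0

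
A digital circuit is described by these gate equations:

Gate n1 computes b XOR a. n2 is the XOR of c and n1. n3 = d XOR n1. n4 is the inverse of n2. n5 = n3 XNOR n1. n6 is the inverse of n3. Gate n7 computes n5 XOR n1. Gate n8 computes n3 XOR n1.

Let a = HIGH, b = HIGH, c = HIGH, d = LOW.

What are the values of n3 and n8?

n3 = LOW  n8 = LOW

n1 = b XOR a = HIGH XOR HIGH = LOW
n3 = d XOR n1 = LOW XOR LOW = LOW
n8 = n3 XOR n1 = LOW XOR LOW = LOW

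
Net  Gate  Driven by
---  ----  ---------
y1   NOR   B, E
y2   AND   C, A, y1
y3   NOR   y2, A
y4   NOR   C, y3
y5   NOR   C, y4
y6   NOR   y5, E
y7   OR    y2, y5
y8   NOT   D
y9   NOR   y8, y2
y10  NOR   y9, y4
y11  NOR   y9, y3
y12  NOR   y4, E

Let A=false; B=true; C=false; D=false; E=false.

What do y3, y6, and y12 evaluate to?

y3 = true, y6 = false, y12 = true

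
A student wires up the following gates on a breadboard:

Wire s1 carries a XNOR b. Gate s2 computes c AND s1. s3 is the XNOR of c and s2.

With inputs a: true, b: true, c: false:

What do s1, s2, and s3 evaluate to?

s1 = true; s2 = false; s3 = true

s1 = a XNOR b = true XNOR true = true
s2 = c AND s1 = false AND true = false
s3 = c XNOR s2 = false XNOR false = true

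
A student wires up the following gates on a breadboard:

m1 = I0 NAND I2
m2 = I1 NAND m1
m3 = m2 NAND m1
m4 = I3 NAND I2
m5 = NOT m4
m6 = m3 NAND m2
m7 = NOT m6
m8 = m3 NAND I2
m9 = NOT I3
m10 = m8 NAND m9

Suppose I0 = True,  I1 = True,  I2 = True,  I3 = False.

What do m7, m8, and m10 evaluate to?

m1 = I0 NAND I2 = True NAND True = False
m2 = I1 NAND m1 = True NAND False = True
m3 = m2 NAND m1 = True NAND False = True
m6 = m3 NAND m2 = True NAND True = False
m7 = NOT m6 = NOT False = True
m8 = m3 NAND I2 = True NAND True = False
m9 = NOT I3 = NOT False = True
m10 = m8 NAND m9 = False NAND True = True

m7 = True, m8 = False, m10 = True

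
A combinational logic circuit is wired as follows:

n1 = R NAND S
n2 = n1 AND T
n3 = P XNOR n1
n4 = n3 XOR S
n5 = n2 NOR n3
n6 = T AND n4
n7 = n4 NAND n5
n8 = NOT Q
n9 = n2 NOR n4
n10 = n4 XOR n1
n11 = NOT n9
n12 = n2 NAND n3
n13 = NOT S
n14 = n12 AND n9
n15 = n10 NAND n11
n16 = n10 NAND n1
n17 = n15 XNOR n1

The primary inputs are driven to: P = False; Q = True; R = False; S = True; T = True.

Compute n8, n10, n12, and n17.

n8 = False, n10 = False, n12 = True, n17 = True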